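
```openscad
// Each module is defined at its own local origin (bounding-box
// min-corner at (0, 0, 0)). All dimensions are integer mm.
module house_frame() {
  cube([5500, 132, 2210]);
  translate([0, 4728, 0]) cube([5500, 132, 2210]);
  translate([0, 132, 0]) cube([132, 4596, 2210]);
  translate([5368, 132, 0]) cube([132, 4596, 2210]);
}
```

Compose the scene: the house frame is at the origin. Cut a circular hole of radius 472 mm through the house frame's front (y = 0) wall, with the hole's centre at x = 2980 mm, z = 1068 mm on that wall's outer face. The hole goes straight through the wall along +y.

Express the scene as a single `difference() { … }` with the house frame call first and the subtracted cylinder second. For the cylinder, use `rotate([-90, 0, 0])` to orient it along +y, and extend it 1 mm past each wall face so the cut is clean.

difference() {
  house_frame();
  translate([2980, -1, 1068]) rotate([-90, 0, 0]) cylinder(h = 134, r = 472);
}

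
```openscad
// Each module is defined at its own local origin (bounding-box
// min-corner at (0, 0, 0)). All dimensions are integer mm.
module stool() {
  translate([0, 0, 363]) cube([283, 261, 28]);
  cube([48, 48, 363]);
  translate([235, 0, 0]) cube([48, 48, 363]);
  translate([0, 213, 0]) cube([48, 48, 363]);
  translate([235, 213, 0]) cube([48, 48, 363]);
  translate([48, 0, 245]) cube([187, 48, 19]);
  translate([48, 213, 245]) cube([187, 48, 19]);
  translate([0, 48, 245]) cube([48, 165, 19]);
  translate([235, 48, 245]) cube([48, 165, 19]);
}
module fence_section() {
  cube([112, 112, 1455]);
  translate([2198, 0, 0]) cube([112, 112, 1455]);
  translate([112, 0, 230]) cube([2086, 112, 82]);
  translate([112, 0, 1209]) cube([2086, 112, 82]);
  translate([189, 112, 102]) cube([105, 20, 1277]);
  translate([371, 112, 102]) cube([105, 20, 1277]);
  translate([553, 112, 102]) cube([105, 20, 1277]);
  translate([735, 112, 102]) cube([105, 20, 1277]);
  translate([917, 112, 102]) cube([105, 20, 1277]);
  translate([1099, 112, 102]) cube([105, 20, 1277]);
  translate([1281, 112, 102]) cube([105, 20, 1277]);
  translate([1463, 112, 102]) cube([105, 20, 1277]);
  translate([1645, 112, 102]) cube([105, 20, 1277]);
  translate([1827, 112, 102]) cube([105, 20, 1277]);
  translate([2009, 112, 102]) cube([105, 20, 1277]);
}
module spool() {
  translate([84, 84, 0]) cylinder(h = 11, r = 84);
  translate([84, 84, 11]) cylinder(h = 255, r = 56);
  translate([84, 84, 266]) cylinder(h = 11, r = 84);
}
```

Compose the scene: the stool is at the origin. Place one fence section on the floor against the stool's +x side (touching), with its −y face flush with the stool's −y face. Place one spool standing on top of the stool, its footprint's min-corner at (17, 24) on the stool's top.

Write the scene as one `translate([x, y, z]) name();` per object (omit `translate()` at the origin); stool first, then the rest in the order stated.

stool();
translate([283, 0, 0]) fence_section();
translate([17, 24, 391]) spool();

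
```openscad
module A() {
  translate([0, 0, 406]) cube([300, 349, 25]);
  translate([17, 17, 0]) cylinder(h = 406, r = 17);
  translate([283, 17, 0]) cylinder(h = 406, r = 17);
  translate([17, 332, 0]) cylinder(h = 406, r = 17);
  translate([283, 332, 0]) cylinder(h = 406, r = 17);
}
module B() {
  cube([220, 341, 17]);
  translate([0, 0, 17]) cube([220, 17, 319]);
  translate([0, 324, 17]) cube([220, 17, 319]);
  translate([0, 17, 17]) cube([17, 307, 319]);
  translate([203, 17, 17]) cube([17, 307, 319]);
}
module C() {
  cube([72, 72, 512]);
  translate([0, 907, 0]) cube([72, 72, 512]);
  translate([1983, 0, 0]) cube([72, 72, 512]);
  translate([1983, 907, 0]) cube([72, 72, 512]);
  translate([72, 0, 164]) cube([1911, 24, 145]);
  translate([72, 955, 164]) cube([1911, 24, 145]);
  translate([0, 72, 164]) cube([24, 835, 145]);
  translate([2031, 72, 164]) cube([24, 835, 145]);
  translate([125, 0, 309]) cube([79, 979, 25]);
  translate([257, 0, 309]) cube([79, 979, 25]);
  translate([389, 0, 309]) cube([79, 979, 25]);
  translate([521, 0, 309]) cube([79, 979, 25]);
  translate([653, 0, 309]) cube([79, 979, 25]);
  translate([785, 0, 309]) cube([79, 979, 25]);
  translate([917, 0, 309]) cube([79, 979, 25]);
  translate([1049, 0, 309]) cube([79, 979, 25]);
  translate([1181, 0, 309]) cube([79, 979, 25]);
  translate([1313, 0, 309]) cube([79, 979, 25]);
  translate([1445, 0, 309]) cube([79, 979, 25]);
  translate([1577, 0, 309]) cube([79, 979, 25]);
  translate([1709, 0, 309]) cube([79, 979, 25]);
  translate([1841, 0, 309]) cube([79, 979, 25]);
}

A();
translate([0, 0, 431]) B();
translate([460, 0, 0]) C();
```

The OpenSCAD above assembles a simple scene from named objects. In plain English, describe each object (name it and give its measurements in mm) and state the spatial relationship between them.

A is a four-legged stool. The seat is a 300×349×25 mm slab whose top surface is at z = 431 mm; four round legs, each 34 mm in diameter, run from the floor (z = 0) to the underside of the seat, each leg's axis is inset half a diameter from the nearest pair of seat edges (so the leg's bounding box is flush with the corner).

B is an open-topped rectangular box: outside dimensions 220×341×336 mm, with a uniform wall and base thickness of 17 mm. The base is a full 220×341 slab on the floor; four walls sit on top of the base. The front and back walls (the −y and +y sides) span the full width; the two side walls fit between them.

C is a bed frame 2055 mm long (x) by 979 mm wide (y). Four 72×72 mm corner posts, 512 mm tall, at the corners of the footprint. Four rails of 24 mm thickness and 145 mm height run between adjacent posts with their undersides at z = 164 mm, their outer faces flush with the outside of the frame (the two x-running rails run between the posts' inner faces; the two y-running rails run between the posts' inner faces). 14 slats, each 79 mm wide (x) and 25 mm thick, lie across the top of the two x-running rails, running the full 979 mm width of the frame in y; the slats are evenly spaced along x between the inner faces of the end posts with equal gaps (rounded down to the nearest mm) at the −x end and between each pair — any rounding remainder accumulates at the +x end.

The open box is on top of the stool. The bed frame is on the floor beside the stool on its +x side.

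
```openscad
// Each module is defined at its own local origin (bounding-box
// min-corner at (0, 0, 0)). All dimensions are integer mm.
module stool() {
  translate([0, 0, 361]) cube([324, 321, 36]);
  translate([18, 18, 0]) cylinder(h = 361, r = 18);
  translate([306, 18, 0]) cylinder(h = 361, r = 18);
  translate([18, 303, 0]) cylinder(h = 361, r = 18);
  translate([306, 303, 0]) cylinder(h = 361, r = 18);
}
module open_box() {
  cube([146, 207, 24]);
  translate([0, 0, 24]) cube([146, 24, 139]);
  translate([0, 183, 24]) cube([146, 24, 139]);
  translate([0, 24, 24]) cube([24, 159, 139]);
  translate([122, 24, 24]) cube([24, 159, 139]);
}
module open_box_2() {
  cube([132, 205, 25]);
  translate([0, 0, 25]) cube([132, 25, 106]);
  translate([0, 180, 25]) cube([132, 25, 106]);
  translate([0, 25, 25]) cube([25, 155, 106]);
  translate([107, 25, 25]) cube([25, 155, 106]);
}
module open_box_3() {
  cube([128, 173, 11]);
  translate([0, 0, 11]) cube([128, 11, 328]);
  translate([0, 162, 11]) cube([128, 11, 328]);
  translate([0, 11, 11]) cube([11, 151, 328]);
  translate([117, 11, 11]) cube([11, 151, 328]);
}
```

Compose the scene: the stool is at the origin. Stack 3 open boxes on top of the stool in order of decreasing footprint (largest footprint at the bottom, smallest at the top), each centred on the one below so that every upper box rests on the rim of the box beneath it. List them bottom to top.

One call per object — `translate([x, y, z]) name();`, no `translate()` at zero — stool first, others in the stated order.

stool();
translate([89, 57, 397]) open_box();
translate([96, 58, 560]) open_box_2();
translate([98, 74, 691]) open_box_3();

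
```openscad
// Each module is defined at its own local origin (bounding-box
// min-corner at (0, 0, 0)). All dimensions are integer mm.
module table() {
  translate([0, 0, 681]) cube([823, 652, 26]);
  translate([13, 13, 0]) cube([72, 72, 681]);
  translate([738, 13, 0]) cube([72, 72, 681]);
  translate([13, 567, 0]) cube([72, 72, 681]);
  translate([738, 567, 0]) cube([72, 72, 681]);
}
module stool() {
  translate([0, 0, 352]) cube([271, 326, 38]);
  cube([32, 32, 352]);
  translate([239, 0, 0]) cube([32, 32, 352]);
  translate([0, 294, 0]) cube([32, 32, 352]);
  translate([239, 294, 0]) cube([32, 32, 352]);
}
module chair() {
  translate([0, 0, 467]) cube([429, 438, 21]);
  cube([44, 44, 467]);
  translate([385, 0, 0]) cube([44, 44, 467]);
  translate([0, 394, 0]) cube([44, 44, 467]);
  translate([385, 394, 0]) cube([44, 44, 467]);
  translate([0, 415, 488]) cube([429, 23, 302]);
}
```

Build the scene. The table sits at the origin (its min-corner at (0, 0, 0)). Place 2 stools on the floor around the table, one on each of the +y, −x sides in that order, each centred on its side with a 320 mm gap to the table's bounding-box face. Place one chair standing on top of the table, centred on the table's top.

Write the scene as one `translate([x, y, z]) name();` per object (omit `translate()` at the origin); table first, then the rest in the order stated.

table();
translate([276, 972, 0]) stool();
translate([-591, 163, 0]) stool();
translate([197, 107, 707]) chair();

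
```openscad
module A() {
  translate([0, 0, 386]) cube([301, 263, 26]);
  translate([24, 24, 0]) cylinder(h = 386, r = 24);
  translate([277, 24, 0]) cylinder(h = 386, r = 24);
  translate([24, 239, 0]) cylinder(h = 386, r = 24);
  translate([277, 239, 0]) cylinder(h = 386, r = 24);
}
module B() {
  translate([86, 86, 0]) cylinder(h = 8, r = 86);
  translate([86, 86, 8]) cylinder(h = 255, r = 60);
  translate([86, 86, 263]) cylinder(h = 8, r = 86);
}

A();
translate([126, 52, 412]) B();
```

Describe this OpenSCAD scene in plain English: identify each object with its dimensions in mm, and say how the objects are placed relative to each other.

A is a simple wooden stool: a rectangular seat 301 mm (x) by 263 mm (y), 26 mm thick, top face at z = 412 mm, on four round legs, each 48 mm in diameter. The legs rest on z = 0, each leg's axis is inset half a diameter from the nearest pair of seat edges (so the leg's bounding box is flush with the corner).

B is a spool: two coaxial disc flanges of radius 86 mm and thickness 8 mm, joined by a core cylinder of radius 60 mm and height 255 mm. The lower flange rests on z = 0 and the three cylinders share a vertical axis.

The spool is on top of the stool.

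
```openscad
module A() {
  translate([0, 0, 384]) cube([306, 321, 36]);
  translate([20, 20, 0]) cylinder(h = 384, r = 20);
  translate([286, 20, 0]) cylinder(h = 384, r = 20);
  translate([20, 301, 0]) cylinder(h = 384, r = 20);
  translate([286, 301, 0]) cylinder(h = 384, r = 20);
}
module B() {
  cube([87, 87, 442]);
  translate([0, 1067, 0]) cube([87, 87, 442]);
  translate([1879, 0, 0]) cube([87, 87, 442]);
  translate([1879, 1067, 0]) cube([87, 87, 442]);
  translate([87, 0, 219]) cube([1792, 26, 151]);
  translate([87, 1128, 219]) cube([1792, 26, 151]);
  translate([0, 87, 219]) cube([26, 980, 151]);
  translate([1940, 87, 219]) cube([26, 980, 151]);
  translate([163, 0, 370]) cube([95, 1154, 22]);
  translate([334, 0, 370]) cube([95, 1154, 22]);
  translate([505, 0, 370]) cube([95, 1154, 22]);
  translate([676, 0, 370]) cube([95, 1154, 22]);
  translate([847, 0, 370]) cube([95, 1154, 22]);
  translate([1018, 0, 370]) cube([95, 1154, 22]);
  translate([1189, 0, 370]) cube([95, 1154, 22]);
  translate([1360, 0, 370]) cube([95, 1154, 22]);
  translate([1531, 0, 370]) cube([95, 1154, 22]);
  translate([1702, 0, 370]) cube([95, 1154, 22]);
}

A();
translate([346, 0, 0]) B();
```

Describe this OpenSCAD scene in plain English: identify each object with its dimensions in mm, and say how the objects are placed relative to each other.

A is a four-legged stool. The seat is a 306×321×36 mm slab whose top surface is at z = 420 mm; four round legs, each 40 mm in diameter, run from the floor (z = 0) to the underside of the seat, each leg's axis is inset half a diameter from the nearest pair of seat edges (so the leg's bounding box is flush with the corner).

B is a bed frame 1966 mm long (x) by 1154 mm wide (y). Four 87×87 mm corner posts, 442 mm tall, at the corners of the footprint. Four rails of 26 mm thickness and 151 mm height run between adjacent posts with their undersides at z = 219 mm, their outer faces flush with the outside of the frame (the two x-running rails run between the posts' inner faces; the two y-running rails run between the posts' inner faces). 10 slats, each 95 mm wide (x) and 22 mm thick, lie across the top of the two x-running rails, running the full 1154 mm width of the frame in y; the slats are evenly spaced along x between the inner faces of the end posts with equal gaps (rounded down to the nearest mm) at the −x end and between each pair — any rounding remainder accumulates at the +x end.

The bed frame is on the floor beside the stool on its +x side.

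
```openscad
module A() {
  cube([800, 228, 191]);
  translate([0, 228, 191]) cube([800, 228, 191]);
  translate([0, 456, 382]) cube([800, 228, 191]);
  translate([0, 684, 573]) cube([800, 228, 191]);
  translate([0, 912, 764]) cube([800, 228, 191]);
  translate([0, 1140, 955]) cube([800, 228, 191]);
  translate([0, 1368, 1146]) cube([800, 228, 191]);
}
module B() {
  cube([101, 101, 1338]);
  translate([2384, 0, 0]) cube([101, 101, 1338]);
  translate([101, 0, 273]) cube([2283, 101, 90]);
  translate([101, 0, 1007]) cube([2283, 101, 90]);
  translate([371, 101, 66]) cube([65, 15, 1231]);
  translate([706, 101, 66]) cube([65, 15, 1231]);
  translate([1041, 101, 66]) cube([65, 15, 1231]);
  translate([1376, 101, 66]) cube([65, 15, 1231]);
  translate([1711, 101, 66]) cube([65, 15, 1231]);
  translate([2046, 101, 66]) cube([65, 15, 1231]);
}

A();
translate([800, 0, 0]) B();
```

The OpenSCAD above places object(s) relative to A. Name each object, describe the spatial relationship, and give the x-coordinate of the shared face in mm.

A is a staircase. B is a fence section. The fence section is against the staircase's +x side, with their −y faces flush. The x-coordinate of the shared face is 800 mm.

The staircase's +x face and the fence section's −x face are both at x = 800 mm.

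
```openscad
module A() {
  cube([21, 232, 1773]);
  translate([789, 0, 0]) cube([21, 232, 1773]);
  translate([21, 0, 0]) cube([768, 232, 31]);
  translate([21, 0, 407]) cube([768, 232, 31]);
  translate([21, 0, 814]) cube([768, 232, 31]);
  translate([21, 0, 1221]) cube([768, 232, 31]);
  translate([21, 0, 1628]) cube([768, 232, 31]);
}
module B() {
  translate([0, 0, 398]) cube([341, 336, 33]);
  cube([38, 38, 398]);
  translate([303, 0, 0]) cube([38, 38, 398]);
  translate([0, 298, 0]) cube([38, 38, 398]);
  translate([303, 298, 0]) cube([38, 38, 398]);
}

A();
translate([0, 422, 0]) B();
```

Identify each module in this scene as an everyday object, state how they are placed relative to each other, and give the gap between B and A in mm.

A is a bookshelf. B is a stool. The stool is on the floor beside the bookshelf on its +y side. The gap between the stool and the bookshelf is 190 mm.

The stool's nearest face is 190 mm from the bookshelf's +y face.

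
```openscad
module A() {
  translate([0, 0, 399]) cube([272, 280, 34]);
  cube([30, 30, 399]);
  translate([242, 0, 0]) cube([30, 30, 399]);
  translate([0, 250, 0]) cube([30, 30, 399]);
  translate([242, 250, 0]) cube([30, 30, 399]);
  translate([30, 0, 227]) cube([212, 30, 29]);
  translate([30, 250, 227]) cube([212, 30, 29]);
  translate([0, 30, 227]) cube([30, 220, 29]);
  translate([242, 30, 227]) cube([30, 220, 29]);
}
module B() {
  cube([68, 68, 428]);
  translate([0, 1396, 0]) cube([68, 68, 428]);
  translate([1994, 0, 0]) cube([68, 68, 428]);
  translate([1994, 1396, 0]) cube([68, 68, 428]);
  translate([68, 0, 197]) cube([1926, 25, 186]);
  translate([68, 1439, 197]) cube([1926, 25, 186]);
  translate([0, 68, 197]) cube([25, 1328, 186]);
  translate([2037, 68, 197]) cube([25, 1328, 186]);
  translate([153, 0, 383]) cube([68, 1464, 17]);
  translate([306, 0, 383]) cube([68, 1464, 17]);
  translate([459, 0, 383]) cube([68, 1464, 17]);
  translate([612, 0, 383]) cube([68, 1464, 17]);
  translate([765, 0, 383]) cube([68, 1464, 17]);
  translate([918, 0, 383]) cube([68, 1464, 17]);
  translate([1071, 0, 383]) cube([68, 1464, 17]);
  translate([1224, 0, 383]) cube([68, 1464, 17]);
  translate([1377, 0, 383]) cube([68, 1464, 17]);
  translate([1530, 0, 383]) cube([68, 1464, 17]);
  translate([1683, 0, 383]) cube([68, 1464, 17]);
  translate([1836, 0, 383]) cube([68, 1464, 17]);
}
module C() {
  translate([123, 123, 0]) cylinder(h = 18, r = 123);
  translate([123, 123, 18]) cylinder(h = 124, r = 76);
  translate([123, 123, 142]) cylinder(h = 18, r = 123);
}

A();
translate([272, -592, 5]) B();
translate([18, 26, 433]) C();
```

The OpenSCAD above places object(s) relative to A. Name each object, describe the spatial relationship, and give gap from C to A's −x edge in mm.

The spool's min-x is at 18; the stool's min-x is 0; gap = 18 mm.

A is a stool. B is a bed frame. C is a spool. The bed frame is beside the stool with their tops flush at z = 433. The spool is on top of the stool. The gap from the spool to the stool's −x edge is 18 mm.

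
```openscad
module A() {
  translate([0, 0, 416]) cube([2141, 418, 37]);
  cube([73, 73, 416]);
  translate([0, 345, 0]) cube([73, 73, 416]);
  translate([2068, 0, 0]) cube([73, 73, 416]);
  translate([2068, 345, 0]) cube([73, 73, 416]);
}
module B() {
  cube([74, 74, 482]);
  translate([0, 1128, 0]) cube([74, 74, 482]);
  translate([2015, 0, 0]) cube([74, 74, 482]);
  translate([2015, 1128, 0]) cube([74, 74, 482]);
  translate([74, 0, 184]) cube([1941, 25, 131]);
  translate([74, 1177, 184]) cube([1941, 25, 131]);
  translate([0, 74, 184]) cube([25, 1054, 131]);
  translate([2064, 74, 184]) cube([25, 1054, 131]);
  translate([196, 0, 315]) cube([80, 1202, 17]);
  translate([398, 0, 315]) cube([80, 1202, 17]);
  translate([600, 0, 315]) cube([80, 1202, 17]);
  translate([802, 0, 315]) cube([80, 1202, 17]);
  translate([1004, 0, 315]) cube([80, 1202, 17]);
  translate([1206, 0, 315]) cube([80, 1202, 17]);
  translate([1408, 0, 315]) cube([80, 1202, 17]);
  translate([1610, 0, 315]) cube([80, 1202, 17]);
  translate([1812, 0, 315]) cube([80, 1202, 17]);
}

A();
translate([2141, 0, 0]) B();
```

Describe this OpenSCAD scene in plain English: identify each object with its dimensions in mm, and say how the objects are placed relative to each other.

A is a long wooden bench with a 2141 mm (x) × 418 mm (y) seat, 37 mm thick, its top surface 453 mm above the floor. Four 73 mm square legs at the seat corners, flush with the edges, run from z = 0 to the seat underside.

B is a bed frame 2089 mm long (x) by 1202 mm wide (y). Four 74×74 mm corner posts, 482 mm tall, at the corners of the footprint. Four rails of 25 mm thickness and 131 mm height run between adjacent posts with their undersides at z = 184 mm, their outer faces flush with the outside of the frame (the two x-running rails run between the posts' inner faces; the two y-running rails run between the posts' inner faces). 9 slats, each 80 mm wide (x) and 17 mm thick, lie across the top of the two x-running rails, running the full 1202 mm width of the frame in y; the slats are evenly spaced along x between the inner faces of the end posts with equal gaps (rounded down to the nearest mm) at the −x end and between each pair — any rounding remainder accumulates at the +x end.

The bed frame is against the bench's +x side, with their −y faces flush.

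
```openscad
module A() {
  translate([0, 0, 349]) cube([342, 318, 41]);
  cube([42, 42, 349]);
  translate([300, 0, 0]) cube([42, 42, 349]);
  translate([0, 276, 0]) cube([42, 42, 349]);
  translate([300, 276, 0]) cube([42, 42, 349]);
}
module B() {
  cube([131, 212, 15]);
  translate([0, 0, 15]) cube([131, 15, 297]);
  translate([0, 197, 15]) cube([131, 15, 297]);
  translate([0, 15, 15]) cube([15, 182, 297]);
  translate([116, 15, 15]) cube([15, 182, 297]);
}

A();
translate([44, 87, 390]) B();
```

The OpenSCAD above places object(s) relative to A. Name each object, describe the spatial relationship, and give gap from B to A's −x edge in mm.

A is a stool. B is an open box. The open box is on top of the stool. The gap from the open box to the stool's −x edge is 44 mm.

The open box's min-x is at 44; the stool's min-x is 0; gap = 44 mm.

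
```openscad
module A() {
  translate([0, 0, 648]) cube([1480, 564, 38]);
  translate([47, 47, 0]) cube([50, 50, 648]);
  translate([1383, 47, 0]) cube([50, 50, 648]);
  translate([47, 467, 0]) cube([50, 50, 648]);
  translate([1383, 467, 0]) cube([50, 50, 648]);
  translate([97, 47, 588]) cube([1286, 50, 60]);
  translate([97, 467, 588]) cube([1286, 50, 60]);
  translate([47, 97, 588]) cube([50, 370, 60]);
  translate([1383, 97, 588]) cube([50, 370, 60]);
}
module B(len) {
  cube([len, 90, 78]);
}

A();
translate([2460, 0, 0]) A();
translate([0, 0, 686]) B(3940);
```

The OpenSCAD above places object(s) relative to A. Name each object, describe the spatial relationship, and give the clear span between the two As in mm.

A is a table. B is a beam. A beam spans the tops of two tables. The clear span between the two tables is 980 mm.

Second table starts at x = 2460; first ends at x = 1480; clear span = 2460 − 1480 = 980 mm.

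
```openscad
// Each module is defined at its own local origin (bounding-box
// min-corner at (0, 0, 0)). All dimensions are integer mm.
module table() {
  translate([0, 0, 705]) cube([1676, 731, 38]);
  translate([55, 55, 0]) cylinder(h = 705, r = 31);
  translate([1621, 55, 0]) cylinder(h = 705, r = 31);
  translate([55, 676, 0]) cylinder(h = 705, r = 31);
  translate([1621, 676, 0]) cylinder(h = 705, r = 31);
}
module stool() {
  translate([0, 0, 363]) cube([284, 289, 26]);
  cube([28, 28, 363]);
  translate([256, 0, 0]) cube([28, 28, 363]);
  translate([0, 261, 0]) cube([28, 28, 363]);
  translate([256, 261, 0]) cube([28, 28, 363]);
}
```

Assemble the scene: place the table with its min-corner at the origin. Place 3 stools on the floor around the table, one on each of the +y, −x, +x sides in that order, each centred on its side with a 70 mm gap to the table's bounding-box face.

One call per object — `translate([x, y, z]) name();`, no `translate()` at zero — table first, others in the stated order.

table();
translate([696, 801, 0]) stool();
translate([-354, 221, 0]) stool();
translate([1746, 221, 0]) stool();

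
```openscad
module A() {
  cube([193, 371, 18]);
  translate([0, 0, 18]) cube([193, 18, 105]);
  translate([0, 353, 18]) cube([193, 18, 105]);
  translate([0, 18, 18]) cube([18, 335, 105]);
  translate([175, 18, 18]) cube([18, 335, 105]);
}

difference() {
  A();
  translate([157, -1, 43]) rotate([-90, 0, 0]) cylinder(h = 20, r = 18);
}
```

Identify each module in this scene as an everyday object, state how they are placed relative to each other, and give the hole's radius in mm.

The subtracted cylinder has r = 18 mm.

A is an open box. The open box has a circular hole through its front wall. The hole's radius is 18 mm.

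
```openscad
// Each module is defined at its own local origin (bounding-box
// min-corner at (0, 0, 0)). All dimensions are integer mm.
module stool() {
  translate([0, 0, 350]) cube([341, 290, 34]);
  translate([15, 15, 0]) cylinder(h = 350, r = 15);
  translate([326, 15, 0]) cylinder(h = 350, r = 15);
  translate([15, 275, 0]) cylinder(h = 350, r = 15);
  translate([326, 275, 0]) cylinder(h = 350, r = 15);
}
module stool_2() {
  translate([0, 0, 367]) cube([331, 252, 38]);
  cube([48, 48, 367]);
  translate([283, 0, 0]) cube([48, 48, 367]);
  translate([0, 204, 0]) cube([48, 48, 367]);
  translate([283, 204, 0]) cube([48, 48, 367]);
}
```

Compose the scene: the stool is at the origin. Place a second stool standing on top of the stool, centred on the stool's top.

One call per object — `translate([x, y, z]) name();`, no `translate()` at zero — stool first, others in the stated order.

stool();
translate([5, 19, 384]) stool_2();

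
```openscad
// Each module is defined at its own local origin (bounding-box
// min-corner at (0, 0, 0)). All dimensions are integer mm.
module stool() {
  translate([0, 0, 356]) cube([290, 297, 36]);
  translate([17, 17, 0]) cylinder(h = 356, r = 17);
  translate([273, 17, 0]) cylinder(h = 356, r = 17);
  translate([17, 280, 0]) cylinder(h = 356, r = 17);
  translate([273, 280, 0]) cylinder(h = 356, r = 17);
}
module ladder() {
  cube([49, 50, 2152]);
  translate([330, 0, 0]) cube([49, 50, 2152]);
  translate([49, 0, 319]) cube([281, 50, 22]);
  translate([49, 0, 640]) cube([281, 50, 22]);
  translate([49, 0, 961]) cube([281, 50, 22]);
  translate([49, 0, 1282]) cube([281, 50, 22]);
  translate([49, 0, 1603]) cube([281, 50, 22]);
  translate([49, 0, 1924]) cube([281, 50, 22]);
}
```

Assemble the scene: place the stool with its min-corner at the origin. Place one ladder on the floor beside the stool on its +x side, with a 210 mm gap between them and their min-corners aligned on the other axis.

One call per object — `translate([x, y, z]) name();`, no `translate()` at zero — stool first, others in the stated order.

stool();
translate([500, 0, 0]) ladder();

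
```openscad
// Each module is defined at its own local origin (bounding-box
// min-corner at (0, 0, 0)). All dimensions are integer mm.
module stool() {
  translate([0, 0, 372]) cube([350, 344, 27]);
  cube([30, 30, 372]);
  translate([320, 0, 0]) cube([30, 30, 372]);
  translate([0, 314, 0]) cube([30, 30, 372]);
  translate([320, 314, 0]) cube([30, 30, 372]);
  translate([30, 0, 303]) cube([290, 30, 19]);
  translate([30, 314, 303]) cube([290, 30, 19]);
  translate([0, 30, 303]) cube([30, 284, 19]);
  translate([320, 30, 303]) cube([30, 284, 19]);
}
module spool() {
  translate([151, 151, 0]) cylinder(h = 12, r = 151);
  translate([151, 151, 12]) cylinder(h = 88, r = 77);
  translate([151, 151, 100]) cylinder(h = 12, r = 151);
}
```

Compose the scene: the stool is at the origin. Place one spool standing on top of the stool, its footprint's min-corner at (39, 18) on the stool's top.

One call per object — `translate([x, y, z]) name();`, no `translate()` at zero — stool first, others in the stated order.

stool();
translate([39, 18, 399]) spool();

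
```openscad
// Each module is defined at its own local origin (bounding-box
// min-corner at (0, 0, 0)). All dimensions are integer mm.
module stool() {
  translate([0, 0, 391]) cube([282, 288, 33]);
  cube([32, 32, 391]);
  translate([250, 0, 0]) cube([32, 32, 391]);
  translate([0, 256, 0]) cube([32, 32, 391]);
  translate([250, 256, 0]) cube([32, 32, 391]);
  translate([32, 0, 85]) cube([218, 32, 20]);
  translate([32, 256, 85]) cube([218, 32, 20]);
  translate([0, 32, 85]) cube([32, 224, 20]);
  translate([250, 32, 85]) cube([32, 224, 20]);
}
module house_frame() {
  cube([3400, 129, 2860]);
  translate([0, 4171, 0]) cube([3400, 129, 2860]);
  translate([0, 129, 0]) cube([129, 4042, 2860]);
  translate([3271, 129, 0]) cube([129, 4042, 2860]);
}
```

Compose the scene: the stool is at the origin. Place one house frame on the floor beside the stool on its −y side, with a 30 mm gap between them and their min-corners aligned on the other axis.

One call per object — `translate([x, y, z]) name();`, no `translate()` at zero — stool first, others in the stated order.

stool();
translate([0, -4330, 0]) house_frame();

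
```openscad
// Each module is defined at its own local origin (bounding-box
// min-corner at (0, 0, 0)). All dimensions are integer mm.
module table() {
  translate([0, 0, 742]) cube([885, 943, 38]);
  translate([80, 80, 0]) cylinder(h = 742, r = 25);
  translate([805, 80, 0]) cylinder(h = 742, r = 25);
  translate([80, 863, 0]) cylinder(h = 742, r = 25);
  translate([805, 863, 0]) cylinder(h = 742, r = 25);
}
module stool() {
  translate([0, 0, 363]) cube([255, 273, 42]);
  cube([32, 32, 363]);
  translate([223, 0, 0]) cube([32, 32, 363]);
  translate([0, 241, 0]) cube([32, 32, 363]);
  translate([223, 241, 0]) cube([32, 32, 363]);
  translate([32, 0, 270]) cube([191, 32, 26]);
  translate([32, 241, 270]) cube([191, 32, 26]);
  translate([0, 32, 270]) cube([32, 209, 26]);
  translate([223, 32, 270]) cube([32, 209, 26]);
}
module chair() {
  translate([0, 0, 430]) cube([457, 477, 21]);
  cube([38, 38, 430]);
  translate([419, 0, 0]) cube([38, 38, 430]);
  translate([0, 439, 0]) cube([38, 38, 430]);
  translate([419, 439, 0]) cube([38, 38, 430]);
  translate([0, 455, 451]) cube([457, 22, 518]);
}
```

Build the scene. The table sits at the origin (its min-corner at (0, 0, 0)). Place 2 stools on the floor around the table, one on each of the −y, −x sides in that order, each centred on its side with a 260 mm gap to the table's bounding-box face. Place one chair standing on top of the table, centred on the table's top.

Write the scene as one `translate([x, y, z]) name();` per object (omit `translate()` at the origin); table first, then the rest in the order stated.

table();
translate([315, -533, 0]) stool();
translate([-515, 335, 0]) stool();
translate([214, 233, 780]) chair();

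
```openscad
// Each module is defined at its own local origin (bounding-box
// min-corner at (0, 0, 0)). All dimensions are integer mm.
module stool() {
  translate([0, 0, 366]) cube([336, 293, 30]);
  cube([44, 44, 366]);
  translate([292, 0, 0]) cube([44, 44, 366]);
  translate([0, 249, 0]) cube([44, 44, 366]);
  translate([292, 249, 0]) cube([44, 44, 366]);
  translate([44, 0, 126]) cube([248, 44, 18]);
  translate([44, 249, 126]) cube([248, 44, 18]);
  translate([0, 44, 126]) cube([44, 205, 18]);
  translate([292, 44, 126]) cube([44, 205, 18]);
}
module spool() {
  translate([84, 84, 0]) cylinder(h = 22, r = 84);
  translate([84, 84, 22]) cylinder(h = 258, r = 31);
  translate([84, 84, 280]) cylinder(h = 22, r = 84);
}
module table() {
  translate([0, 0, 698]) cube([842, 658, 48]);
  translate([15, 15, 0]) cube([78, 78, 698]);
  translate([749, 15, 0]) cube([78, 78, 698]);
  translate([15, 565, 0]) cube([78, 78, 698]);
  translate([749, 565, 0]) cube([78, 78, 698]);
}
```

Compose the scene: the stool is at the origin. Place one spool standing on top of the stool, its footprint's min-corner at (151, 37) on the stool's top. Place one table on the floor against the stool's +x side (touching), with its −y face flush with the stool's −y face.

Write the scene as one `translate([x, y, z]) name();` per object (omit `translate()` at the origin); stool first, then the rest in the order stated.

stool();
translate([151, 37, 396]) spool();
translate([336, 0, 0]) table();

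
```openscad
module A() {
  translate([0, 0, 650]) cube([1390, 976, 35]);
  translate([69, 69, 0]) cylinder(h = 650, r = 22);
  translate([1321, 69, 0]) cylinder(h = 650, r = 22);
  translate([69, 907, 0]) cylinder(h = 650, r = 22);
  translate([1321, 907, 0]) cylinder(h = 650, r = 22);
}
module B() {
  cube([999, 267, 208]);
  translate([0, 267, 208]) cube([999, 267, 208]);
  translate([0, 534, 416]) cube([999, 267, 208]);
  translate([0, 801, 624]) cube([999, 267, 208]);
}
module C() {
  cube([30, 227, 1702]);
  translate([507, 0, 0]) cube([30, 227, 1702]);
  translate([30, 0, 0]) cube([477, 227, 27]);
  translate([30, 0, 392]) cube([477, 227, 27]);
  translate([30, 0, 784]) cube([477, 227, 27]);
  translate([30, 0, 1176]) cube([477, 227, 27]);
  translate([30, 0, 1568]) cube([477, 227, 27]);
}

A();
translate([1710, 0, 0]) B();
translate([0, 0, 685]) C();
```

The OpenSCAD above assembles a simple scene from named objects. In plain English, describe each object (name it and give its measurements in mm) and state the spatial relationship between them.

A is a table: top 1390 mm (x) × 976 mm (y), 35 mm thick, upper face at z = 685 mm, on four round legs of 44 mm diameter, each leg's bounding box inset 47 mm from the nearest pair of top edges, running from z = 0 to the bottom of the top.

B is a run of 4 identical solid stair steps. Each tread is 999×267 mm and each step block is 208 mm high. Step 1 rests on the floor; step k is offset from step 1 by (k−1)×267 mm in y and (k−1)×208 mm in z.

C is an open bookshelf. Two side panels, each 30 mm thick, 227 mm deep and 1702 mm tall, stand 537 mm apart (outside-to-outside). Between them sit 5 shelves, each 27 mm thick and 227 mm deep, spanning the full gap between the sides. The bottom shelf rests on the floor (its underside at z = 0) and the clear gap between one shelf's top and the next shelf's underside is 365 mm.

The staircase is on the floor beside the table on its +x side. The bookshelf is on top of the table.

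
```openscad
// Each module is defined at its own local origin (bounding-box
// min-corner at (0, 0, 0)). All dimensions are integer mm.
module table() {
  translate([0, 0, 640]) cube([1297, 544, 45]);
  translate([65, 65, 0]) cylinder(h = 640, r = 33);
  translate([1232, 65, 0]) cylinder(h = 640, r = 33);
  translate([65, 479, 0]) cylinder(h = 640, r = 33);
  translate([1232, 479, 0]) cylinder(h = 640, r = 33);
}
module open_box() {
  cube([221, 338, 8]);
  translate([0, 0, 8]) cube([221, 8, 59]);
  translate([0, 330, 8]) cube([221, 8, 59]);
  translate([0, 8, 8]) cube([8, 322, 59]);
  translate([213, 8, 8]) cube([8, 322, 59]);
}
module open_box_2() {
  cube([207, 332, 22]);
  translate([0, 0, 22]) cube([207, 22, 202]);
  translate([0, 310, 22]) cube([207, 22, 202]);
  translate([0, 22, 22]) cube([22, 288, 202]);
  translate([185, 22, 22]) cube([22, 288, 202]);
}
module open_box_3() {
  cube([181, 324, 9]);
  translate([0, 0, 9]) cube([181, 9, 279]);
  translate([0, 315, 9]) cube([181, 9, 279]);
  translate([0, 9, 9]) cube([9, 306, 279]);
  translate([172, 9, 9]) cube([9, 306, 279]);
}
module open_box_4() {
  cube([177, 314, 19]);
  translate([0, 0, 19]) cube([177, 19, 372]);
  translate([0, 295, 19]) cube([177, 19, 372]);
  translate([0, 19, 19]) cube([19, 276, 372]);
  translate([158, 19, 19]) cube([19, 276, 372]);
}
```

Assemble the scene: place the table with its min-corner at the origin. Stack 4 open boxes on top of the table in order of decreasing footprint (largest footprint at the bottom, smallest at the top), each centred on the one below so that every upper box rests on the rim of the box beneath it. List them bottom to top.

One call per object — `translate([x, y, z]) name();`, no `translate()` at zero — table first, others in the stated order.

table();
translate([538, 103, 685]) open_box();
translate([545, 106, 752]) open_box_2();
translate([558, 110, 976]) open_box_3();
translate([560, 115, 1264]) open_box_4();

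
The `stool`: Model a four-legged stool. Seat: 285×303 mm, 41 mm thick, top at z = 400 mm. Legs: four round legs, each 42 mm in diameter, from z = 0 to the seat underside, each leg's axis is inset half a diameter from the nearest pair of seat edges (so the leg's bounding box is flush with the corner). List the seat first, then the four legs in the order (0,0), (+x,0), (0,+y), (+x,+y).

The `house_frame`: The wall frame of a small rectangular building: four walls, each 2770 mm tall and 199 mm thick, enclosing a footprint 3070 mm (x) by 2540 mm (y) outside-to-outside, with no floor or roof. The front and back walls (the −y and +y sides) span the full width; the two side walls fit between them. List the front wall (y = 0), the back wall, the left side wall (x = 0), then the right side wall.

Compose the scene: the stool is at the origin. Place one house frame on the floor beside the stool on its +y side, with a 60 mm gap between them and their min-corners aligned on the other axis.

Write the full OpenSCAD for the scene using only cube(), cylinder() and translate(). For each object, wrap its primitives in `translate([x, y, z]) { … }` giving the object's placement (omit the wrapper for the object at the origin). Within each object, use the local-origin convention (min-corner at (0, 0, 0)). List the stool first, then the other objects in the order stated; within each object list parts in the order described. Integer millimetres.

translate([0, 0, 359]) cube([285, 303, 41]);
translate([21, 21, 0]) cylinder(h = 359, r = 21);
translate([264, 21, 0]) cylinder(h = 359, r = 21);
translate([21, 282, 0]) cylinder(h = 359, r = 21);
translate([264, 282, 0]) cylinder(h = 359, r = 21);
translate([0, 363, 0]) {
  cube([3070, 199, 2770]);
  translate([0, 2341, 0]) cube([3070, 199, 2770]);
  translate([0, 199, 0]) cube([199, 2142, 2770]);
  translate([2871, 199, 0]) cube([199, 2142, 2770]);
}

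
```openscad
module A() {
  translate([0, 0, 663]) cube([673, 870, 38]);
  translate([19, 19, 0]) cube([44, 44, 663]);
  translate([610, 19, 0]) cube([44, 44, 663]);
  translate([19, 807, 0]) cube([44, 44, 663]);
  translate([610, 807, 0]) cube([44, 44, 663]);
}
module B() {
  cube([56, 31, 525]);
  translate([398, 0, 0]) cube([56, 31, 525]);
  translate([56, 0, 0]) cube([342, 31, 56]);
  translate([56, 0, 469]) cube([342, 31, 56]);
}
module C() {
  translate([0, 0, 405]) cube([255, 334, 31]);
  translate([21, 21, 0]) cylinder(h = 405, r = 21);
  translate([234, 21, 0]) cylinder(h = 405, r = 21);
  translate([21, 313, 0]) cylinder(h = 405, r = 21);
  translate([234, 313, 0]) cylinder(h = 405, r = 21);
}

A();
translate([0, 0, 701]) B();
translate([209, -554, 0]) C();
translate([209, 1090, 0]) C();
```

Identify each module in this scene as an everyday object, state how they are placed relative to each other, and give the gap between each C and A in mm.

A is a table. B is a picture frame. C is a stool. The picture frame is on top of the table. Two stools sit around the table at the −y, +y sides. The gap between each stool and the table is 220 mm.

Each stool's nearest face is 220 mm from the table's bounding box.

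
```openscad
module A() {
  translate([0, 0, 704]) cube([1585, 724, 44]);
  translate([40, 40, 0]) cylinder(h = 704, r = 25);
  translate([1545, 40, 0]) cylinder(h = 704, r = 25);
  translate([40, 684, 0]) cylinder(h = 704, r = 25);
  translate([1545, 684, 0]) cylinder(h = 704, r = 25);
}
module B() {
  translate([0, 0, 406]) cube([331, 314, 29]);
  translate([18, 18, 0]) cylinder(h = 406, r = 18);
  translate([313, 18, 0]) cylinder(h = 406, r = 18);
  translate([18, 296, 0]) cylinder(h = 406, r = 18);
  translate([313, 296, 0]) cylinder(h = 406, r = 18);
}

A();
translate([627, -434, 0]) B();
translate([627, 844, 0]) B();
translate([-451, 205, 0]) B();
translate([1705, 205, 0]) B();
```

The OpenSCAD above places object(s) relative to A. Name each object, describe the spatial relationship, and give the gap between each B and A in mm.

Each stool's nearest face is 120 mm from the table's bounding box.

A is a table. B is a stool. Four stools sit around the table at the −y, +y, −x, +x sides. The gap between each stool and the table is 120 mm.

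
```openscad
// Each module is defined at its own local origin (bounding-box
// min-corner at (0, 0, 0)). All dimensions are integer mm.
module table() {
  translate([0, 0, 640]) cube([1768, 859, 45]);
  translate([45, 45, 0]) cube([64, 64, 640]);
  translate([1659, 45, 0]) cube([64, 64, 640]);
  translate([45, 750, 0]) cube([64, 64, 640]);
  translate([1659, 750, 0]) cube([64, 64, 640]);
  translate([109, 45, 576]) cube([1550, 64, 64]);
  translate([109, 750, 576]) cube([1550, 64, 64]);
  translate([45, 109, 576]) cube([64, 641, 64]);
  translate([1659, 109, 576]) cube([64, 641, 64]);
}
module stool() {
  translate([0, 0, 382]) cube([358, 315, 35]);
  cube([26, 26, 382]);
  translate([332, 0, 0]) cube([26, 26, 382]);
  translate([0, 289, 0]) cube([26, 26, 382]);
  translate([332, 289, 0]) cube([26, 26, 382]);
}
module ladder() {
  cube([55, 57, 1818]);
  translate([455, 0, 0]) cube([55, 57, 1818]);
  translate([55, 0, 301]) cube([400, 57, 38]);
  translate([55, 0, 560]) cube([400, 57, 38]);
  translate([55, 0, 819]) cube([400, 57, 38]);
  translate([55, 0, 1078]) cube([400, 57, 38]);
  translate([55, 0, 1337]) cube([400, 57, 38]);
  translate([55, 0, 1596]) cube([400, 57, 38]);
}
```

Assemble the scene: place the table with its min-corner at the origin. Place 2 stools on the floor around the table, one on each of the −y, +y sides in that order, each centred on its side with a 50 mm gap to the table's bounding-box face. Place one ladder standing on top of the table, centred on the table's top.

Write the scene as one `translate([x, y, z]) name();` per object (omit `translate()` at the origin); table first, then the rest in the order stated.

table();
translate([705, -365, 0]) stool();
translate([705, 909, 0]) stool();
translate([629, 401, 685]) ladder();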